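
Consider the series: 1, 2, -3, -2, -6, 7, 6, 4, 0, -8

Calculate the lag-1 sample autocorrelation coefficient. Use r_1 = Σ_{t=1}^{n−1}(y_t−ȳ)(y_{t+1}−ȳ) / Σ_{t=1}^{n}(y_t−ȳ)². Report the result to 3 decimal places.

0.170

Mean ȳ = (1 + 2 − 3 − 2 − 6 + 7 + 6 + 4 + 0 − 8)/10 = 0.1000
Numerator Σ_{t=1}^{9}(y_t−ȳ)(y_{t+1}−ȳ) = 37.1900
Denominator Σ(y_t−ȳ)² = 218.9000
r_1 = 37.1900 / 218.9000 = 0.170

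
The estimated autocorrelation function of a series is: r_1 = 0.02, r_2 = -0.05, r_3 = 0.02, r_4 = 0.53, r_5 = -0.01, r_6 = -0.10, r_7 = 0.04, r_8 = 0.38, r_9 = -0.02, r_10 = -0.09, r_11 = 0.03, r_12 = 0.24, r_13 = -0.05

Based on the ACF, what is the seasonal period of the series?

4

The largest autocorrelation is r_4 = 0.53, with weaker echoes at lags 8 (0.38) and 12 (0.24); the remaining lags stay at or below 0.04.
The dominant spike at lag 4 indicates a seasonal period of 4.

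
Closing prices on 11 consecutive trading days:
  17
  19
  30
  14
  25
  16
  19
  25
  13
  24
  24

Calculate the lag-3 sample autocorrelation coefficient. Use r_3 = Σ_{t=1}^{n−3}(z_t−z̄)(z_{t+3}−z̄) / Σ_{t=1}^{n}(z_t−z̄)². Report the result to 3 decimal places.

Mean z̄ = (17 + 19 + 30 + 14 + 25 + 16 + 19 + 25 + 13 + 24 + 24)/11 = 20.5455
Numerator Σ_{t=1}^{8}(z_t−z̄)(z_{t+3}−z̄) = 47.6529
Denominator Σ(z_t−z̄)² = 290.7273
r_3 = 47.6529 / 290.7273 = 0.164

0.164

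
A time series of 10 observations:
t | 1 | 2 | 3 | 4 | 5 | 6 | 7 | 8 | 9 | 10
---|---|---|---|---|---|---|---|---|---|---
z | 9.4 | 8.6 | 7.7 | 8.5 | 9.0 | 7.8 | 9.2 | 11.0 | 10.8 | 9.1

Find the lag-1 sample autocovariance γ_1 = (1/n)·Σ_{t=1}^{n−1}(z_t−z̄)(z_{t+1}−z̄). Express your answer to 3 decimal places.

Mean z̄ = (9.4 + 8.6 + 7.7 + 8.5 + 9.0 + 7.8 + 9.2 + 11.0 + 10.8 + 9.1)/10 = 9.1100
Σ_{t=1}^{9}(z_t−z̄)(z_{t+1}−z̄) = 4.8719
γ_1 = 4.8719 / 10 = 0.487

0.487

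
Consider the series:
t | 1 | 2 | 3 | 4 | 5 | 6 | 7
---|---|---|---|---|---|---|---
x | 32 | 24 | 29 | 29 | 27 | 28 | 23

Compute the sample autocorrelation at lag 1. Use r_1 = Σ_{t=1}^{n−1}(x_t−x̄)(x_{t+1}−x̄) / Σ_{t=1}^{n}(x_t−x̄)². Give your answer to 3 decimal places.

Mean x̄ = (32 + 24 + 29 + 29 + 27 + 28 + 23)/7 = 27.4286
Deviations from mean: 4.5714, -3.4286, 1.5714, 1.5714, -0.4286, 0.5714, -4.4286
Numerator Σ_{t=1}^{6}(x_t−x̄)(x_{t+1}−x̄) = -22.0408
Denominator Σ(x_t−x̄)² = 57.7143
r_1 = -22.0408 / 57.7143 = -0.382

-0.382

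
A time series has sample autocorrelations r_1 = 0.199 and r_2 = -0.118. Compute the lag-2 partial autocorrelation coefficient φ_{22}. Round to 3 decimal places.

φ_{22} = (r_2 − r_1²) / (1 − r_1²)
r_1² = (0.199)² = 0.039601
Numerator = -0.118 − 0.0396 = -0.1576; denominator = 1 − 0.0396 = 0.9604
φ_{22} = -0.1576 / 0.9604 = -0.164

-0.164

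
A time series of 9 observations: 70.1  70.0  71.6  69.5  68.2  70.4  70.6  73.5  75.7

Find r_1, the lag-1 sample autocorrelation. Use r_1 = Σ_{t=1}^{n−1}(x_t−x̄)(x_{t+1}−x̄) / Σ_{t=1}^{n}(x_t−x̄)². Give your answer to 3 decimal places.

0.401

Mean x̄ = (70.1 + 70.0 + 71.6 + 69.5 + 68.2 + 70.4 + 70.6 + 73.5 + 75.7)/9 = 71.0667
Numerator Σ_{t=1}^{8}(x_t−x̄)(x_{t+1}−x̄) = 16.4789
Denominator Σ(x_t−x̄)² = 41.0800
r_1 = 16.4789 / 41.0800 = 0.401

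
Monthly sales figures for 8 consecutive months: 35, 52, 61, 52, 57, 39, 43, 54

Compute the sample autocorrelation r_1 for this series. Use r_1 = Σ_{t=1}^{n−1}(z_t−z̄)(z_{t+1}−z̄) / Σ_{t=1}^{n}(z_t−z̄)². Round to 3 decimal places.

0.005

Mean z̄ = (35 + 52 + 61 + 52 + 57 + 39 + 43 + 54)/8 = 49.1250
Numerator Σ_{t=1}^{7}(z_t−z̄)(z_{t+1}−z̄) = 2.7344
Denominator Σ(z_t−z̄)² = 582.8750
r_1 = 2.7344 / 582.8750 = 0.005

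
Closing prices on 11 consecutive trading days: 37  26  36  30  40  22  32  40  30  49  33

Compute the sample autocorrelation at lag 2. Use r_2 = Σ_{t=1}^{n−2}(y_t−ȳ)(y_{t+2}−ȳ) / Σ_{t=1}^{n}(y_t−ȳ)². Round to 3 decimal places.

0.210

Mean ȳ = (37 + 26 + 36 + 30 + 40 + 22 + 32 + 40 + 30 + 49 + 33)/11 = 34.0909
Numerator Σ_{t=1}^{9}(y_t−ȳ)(y_{t+2}−ȳ) = 116.7107
Denominator Σ(y_t−ȳ)² = 554.9091
r_2 = 116.7107 / 554.9091 = 0.210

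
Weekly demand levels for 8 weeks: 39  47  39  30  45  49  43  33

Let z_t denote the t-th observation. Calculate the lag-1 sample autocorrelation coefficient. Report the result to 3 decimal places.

Mean z̄ = (39 + 47 + 39 + 30 + 45 + 49 + 43 + 33)/8 = 40.6250
Deviations from mean: -1.6250, 6.3750, -1.6250, -10.6250, 4.3750, 8.3750, 2.3750, -7.6250
Numerator Σ_{t=1}^{7}(z_t−z̄)(z_{t+1}−z̄) = -11.5156
Denominator Σ(z_t−z̄)² = 311.8750
r_1 = -11.5156 / 311.8750 = -0.037

-0.037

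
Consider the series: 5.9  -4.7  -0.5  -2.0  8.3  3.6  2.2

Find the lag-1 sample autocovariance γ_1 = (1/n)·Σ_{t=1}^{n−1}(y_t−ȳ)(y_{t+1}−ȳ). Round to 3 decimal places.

-2.160

Mean ȳ = (5.9 − 4.7 − 0.5 − 2.0 + 8.3 + 3.6 + 2.2)/7 = 1.8286
Deviations: 4.0714, -6.5286, -2.3286, -3.8286, 6.4714, 1.7714, 0.3714
Σ_{t=1}^{6}(y_t−ȳ)(y_{t+1}−ȳ) = -15.1180
γ_1 = -15.1180 / 7 = -2.160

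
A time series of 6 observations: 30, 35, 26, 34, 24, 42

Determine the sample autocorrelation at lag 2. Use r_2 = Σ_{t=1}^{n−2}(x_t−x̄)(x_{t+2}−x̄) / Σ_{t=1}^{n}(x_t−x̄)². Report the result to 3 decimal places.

0.393

Mean x̄ = (30 + 35 + 26 + 34 + 24 + 42)/6 = 31.8333
Deviations from mean: -1.8333, 3.1667, -5.8333, 2.1667, -7.8333, 10.1667
Numerator Σ_{t=1}^{4}(x_t−x̄)(x_{t+2}−x̄) = 85.2778
Denominator Σ(x_t−x̄)² = 216.8333
r_2 = 85.2778 / 216.8333 = 0.393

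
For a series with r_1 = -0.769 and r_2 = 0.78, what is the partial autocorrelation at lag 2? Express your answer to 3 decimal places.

φ_{22} = (r_2 − r_1²) / (1 − r_1²)
r_1² = (-0.769)² = 0.591361
Numerator = 0.78 − 0.5914 = 0.1886; denominator = 1 − 0.5914 = 0.4086
φ_{22} = 0.1886 / 0.4086 = 0.462

0.462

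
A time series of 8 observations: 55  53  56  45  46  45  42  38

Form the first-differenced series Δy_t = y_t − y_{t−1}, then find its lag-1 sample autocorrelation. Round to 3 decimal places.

First differences Δy: -2, 3, -11, 1, -1, -3, -4
Mean of differences = -2.4286
Numerator Σ(Δy_t−Δȳ)(Δy_{t+1}−Δȳ) = -68.6122
Denominator Σ(Δy_t−Δȳ)² = 119.7143
r_1(Δy) = -68.6122 / 119.7143 = -0.573

-0.573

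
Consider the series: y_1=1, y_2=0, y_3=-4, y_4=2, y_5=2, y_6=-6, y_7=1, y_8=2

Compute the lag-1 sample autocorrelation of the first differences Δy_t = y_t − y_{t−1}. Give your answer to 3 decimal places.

-0.415

First differences Δy: -1, -4, 6, 0, -8, 7, 1
Mean of differences = 0.1429
Numerator Σ(Δy_t−Δȳ)(Δy_{t+1}−Δȳ) = -69.1633
Denominator Σ(Δy_t−Δȳ)² = 166.8571
r_1(Δy) = -69.1633 / 166.8571 = -0.415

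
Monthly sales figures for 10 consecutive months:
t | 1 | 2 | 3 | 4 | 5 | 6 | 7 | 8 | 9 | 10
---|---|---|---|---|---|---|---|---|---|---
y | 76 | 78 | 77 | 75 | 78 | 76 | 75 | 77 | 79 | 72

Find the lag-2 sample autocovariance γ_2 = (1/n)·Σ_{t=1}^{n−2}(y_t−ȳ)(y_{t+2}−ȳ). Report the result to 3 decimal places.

Mean ȳ = (76 + 78 + 77 + 75 + 78 + 76 + 75 + 77 + 79 + 72)/10 = 76.3000
Σ_{t=1}^{8}(y_t−ȳ)(y_{t+2}−ȳ) = -9.7800
γ_2 = -9.7800 / 10 = -0.978

-0.978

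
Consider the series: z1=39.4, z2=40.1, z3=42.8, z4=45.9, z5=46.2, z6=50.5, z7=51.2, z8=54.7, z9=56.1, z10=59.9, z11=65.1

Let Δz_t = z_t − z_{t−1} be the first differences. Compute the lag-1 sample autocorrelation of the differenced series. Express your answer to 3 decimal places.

-0.367

First differences Δz: 0.7, 2.7, 3.1, 0.3, 4.3, 0.7, 3.5, 1.4, 3.8, 5.2
Mean of differences = 2.5700
Numerator Σ(Δz_t−Δz̄)(Δz_{t+1}−Δz̄) = -9.5709
Denominator Σ(Δz_t−Δz̄)² = 26.1010
r_1(Δz) = -9.5709 / 26.1010 = -0.367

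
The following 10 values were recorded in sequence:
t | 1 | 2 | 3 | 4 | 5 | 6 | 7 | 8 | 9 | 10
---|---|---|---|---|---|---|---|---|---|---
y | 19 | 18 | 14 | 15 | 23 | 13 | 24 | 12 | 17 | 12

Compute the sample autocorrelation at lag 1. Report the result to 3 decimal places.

-0.560

Mean ȳ = (19 + 18 + 14 + 15 + 23 + 13 + 24 + 12 + 17 + 12)/10 = 16.7000
Numerator Σ_{t=1}^{9}(y_t−ȳ)(y_{t+1}−ȳ) = -94.0900
Denominator Σ(y_t−ȳ)² = 168.1000
r_1 = -94.0900 / 168.1000 = -0.560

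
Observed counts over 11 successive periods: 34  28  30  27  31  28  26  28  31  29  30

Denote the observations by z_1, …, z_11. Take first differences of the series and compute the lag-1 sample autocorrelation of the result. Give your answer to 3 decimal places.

-0.442

First differences Δz: -6, 2, -3, 4, -3, -2, 2, 3, -2, 1
Mean of differences = -0.4000
Numerator Σ(Δz_t−Δz̄)(Δz_{t+1}−Δz̄) = -41.7600
Denominator Σ(Δz_t−Δz̄)² = 94.4000
r_1(Δz) = -41.7600 / 94.4000 = -0.442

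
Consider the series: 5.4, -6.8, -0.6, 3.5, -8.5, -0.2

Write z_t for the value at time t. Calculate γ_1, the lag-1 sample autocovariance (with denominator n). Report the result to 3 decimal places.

Mean z̄ = (5.4 − 6.8 − 0.6 + 3.5 − 8.5 − 0.2)/6 = -1.2000
Σ_{t=1}^{5}(z_t−z̄)(z_{t+1}−z̄) = -79.1100
γ_1 = -79.1100 / 6 = -13.185

-13.185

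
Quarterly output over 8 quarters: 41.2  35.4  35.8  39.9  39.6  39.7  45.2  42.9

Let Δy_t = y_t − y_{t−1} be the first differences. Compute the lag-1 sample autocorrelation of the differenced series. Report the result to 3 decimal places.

First differences Δy: -5.8, 0.4, 4.1, -0.3, 0.1, 5.5, -2.3
Mean of differences = 0.2429
Numerator Σ(Δy_t−Δȳ)(Δy_{t+1}−Δȳ) = -16.4790
Denominator Σ(Δy_t−Δȳ)² = 85.8371
r_1(Δy) = -16.4790 / 85.8371 = -0.192

-0.192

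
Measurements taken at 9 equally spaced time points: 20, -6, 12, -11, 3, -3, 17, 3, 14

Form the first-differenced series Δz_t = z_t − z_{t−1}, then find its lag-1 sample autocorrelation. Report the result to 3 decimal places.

First differences Δz: -26, 18, -23, 14, -6, 20, -14, 11
Mean of differences = -0.7500
Numerator Σ(Δz_t−Δz̄)(Δz_{t+1}−Δz̄) = -1835.8125
Denominator Σ(Δz_t−Δz̄)² = 2473.5000
r_1(Δz) = -1835.8125 / 2473.5000 = -0.742

-0.742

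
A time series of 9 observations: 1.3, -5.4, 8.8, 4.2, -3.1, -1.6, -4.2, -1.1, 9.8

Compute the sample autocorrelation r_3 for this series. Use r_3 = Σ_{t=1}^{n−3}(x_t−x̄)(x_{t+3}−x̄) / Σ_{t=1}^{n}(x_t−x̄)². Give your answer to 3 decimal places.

Mean x̄ = (1.3 − 5.4 + 8.8 + 4.2 − 3.1 − 1.6 − 4.2 − 1.1 + 9.8)/9 = 0.9667
Numerator Σ_{t=1}^{6}(x_t−x̄)(x_{t+3}−x̄) = -24.1100
Denominator Σ(x_t−x̄)² = 244.5800
r_3 = -24.1100 / 244.5800 = -0.099

-0.099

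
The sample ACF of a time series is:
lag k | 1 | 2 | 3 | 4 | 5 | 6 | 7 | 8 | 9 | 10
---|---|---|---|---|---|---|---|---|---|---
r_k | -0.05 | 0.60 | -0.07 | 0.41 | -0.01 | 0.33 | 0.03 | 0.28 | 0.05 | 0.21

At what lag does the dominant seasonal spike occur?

2

The largest autocorrelation is r_2 = 0.60, with weaker echoes at lags 4 (0.41), 6 (0.33), 8 (0.28) and 10 (0.21); the remaining lags stay at or below 0.05.
The dominant spike at lag 2 indicates a seasonal period of 2.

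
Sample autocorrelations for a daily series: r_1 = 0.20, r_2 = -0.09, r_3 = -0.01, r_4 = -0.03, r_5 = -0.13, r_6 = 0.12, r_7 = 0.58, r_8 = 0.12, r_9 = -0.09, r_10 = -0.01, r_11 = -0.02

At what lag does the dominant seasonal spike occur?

7

The largest autocorrelation is r_7 = 0.58; the remaining lags stay at or below 0.20.
The dominant spike at lag 7 indicates a seasonal period of 7.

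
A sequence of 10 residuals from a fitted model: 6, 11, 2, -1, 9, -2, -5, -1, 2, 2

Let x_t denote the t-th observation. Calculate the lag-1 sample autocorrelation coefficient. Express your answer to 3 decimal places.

0.159

Mean x̄ = (6 + 11 + 2 − 1 + 9 − 2 − 5 − 1 + 2 + 2)/10 = 2.3000
Numerator Σ_{t=1}^{9}(x_t−x̄)(x_{t+1}−x̄) = 36.2100
Denominator Σ(x_t−x̄)² = 228.1000
r_1 = 36.2100 / 228.1000 = 0.159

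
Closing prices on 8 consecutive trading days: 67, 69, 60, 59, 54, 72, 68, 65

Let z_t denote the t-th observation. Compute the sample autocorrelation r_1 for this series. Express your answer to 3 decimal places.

Mean z̄ = (67 + 69 + 60 + 59 + 54 + 72 + 68 + 65)/8 = 64.2500
Σ(z_t−z̄)(z_{t+1}−z̄) = (13.0625) + (-20.1875) + (22.3125) + (53.8125) + (-79.4375) + (29.0625) + (2.8125) = 21.4375
Denominator Σ(z_t−z̄)² = 255.5000
r_1 = 21.4375 / 255.5000 = 0.084

0.084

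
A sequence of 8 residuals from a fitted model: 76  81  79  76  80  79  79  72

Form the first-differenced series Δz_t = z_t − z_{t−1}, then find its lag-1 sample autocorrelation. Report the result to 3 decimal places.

First differences Δz: 5, -2, -3, 4, -1, 0, -7
Mean of differences = -0.5714
Numerator Σ(Δz_t−Δz̄)(Δz_{t+1}−Δz̄) = -21.4694
Denominator Σ(Δz_t−Δz̄)² = 101.7143
r_1(Δz) = -21.4694 / 101.7143 = -0.211

-0.211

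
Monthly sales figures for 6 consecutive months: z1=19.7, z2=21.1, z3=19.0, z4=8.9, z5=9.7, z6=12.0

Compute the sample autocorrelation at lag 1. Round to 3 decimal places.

0.515

Mean z̄ = (19.7 + 21.1 + 19.0 + 8.9 + 9.7 + 12.0)/6 = 15.0667
Deviations from mean: 4.6333, 6.0333, 3.9333, -6.1667, -5.3667, -3.0667
Σ(z_t−z̄)(z_{t+1}−z̄) = (27.9544) + (23.7311) + (-24.2556) + (33.0944) + (16.4578) = 76.9822
Denominator Σ(z_t−z̄)² = 149.5733
r_1 = 76.9822 / 149.5733 = 0.515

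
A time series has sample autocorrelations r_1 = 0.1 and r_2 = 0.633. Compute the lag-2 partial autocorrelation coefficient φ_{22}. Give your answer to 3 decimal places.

φ_{22} = (r_2 − r_1²) / (1 − r_1²)
r_1² = (0.1)² = 0.01
Numerator = 0.633 − 0.0100 = 0.6230; denominator = 1 − 0.0100 = 0.9900
φ_{22} = 0.6230 / 0.9900 = 0.629

0.629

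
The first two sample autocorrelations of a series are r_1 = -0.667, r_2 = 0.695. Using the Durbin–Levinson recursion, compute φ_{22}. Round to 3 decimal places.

0.451

φ_{22} = (r_2 − r_1²) / (1 − r_1²)
r_1² = (-0.667)² = 0.444889
Numerator = 0.695 − 0.4449 = 0.2501; denominator = 1 − 0.4449 = 0.5551
φ_{22} = 0.2501 / 0.5551 = 0.451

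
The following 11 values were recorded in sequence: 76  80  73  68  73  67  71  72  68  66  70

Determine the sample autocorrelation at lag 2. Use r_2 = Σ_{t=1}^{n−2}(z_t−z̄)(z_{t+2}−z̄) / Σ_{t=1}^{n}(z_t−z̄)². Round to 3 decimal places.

Mean z̄ = (76 + 80 + 73 + 68 + 73 + 67 + 71 + 72 + 68 + 66 + 70)/11 = 71.2727
Numerator Σ_{t=1}^{9}(z_t−z̄)(z_{t+2}−z̄) = -5.7851
Denominator Σ(z_t−z̄)² = 174.1818
r_2 = -5.7851 / 174.1818 = -0.033

-0.033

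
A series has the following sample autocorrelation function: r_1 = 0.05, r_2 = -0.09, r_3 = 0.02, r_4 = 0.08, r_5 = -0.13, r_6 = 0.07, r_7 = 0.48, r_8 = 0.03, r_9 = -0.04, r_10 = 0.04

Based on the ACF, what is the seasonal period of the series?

7

The largest autocorrelation is r_7 = 0.48; the remaining lags stay at or below 0.08.
The dominant spike at lag 7 indicates a seasonal period of 7.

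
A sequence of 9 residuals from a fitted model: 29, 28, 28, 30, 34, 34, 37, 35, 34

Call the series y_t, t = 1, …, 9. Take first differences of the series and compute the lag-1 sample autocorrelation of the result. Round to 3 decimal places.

-0.024

First differences Δy: -1, 0, 2, 4, 0, 3, -2, -1
Mean of differences = 0.6250
Numerator Σ(Δy_t−Δȳ)(Δy_{t+1}−Δȳ) = -0.7656
Denominator Σ(Δy_t−Δȳ)² = 31.8750
r_1(Δy) = -0.7656 / 31.8750 = -0.024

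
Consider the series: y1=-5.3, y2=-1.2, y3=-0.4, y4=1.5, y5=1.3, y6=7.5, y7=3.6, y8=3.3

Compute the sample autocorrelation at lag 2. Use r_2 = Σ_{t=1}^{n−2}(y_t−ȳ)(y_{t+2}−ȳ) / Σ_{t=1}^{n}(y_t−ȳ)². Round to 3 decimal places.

Mean ȳ = (-5.3 − 1.2 − 0.4 + 1.5 + 1.3 + 7.5 + 3.6 + 3.3)/8 = 1.2875
Deviations from mean: -6.5875, -2.4875, -1.6875, 0.2125, 0.0125, 6.2125, 2.3125, 2.0125
Numerator Σ_{t=1}^{6}(y_t−ȳ)(y_{t+2}−ȳ) = 24.4184
Denominator Σ(y_t−ȳ)² = 100.4688
r_2 = 24.4184 / 100.4688 = 0.243

0.243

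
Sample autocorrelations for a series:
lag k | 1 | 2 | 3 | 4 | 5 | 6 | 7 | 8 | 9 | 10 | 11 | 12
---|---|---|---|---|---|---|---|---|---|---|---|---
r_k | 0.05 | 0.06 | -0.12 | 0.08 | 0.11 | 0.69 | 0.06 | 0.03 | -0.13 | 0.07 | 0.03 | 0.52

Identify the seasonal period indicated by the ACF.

6

The largest autocorrelation is r_6 = 0.69, with a weaker echo at lag 12 (0.52); the remaining lags stay at or below 0.11.
The dominant spike at lag 6 indicates a seasonal period of 6.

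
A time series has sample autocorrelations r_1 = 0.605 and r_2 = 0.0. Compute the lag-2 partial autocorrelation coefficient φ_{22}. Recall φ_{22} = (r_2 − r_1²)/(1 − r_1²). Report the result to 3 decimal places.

-0.577

φ_{22} = (r_2 − r_1²) / (1 − r_1²)
r_1² = (0.605)² = 0.366025
Numerator = 0.0 − 0.3660 = -0.3660; denominator = 1 − 0.3660 = 0.6340
φ_{22} = -0.3660 / 0.6340 = -0.577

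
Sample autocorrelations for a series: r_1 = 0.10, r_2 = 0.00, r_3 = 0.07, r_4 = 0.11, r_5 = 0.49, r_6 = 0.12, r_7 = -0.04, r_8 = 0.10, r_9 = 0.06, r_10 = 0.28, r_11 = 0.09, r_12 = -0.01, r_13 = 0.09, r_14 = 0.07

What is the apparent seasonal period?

5

The largest autocorrelation is r_5 = 0.49, with a weaker echo at lag 10 (0.28); the remaining lags stay at or below 0.12.
The dominant spike at lag 5 indicates a seasonal period of 5.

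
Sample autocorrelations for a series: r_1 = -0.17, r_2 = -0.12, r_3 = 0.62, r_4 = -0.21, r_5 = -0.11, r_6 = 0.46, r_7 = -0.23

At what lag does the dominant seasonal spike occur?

The largest autocorrelation is r_3 = 0.62, with a weaker echo at lag 6 (0.46); the remaining lags stay at or below -0.11.
The dominant spike at lag 3 indicates a seasonal period of 3.

3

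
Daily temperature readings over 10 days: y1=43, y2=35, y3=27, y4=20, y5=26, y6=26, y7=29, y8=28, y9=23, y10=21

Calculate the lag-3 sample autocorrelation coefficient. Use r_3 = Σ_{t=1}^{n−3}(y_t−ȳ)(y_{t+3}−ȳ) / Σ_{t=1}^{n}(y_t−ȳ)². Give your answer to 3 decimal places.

-0.330

Mean ȳ = (43 + 35 + 27 + 20 + 26 + 26 + 29 + 28 + 23 + 21)/10 = 27.8000
Σ(y_t−ȳ)(y_{t+3}−ȳ) = (-118.5600) + (-12.9600) + (1.4400) + (-9.3600) + (-0.3600) + (8.6400) + (-8.1600) = -139.3200
Denominator Σ(y_t−ȳ)² = 421.6000
r_3 = -139.3200 / 421.6000 = -0.330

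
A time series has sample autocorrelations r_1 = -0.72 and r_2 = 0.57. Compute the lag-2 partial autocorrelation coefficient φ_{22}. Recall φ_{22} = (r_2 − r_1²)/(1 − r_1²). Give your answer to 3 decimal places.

φ_{22} = (r_2 − r_1²) / (1 − r_1²)
r_1² = (-0.72)² = 0.5184
Numerator = 0.57 − 0.5184 = 0.0516; denominator = 1 − 0.5184 = 0.4816
φ_{22} = 0.0516 / 0.4816 = 0.107

0.107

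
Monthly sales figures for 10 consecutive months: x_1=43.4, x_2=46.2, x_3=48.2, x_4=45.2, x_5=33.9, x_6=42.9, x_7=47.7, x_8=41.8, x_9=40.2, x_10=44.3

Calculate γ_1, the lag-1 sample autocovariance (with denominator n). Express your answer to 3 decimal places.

0.292

Mean x̄ = (43.4 + 46.2 + 48.2 + 45.2 + 33.9 + 42.9 + 47.7 + 41.8 + 40.2 + 44.3)/10 = 43.3800
Σ_{t=1}^{9}(x_t−x̄)(x_{t+1}−x̄) = 2.9176
γ_1 = 2.9176 / 10 = 0.292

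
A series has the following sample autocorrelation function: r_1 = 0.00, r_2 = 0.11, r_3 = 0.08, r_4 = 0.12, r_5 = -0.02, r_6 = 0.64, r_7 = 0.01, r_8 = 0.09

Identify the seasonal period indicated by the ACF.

The largest autocorrelation is r_6 = 0.64; the remaining lags stay at or below 0.12.
The dominant spike at lag 6 indicates a seasonal period of 6.

6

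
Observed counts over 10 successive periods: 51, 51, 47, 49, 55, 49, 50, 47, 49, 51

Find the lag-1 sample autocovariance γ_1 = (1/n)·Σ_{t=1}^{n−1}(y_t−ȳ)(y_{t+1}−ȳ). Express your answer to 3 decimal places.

-0.731

Mean ȳ = (51 + 51 + 47 + 49 + 55 + 49 + 50 + 47 + 49 + 51)/10 = 49.9000
Σ_{t=1}^{9}(y_t−ȳ)(y_{t+1}−ȳ) = -7.3100
γ_1 = -7.3100 / 10 = -0.731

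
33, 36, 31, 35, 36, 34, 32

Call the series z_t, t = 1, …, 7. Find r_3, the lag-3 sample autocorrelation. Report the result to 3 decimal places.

Mean z̄ = (33 + 36 + 31 + 35 + 36 + 34 + 32)/7 = 33.8571
Deviations from mean: -0.8571, 2.1429, -2.8571, 1.1429, 2.1429, 0.1429, -1.8571
Σ(z_t−z̄)(z_{t+3}−z̄) = (-0.9796) + (4.5918) + (-0.4082) + (-2.1224) = 1.0816
Denominator Σ(z_t−z̄)² = 22.8571
r_3 = 1.0816 / 22.8571 = 0.047

0.047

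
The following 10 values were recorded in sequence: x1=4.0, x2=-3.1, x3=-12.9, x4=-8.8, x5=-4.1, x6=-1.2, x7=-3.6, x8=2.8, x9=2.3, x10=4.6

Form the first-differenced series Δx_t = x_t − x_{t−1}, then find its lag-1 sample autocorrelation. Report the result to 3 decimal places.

0.143

First differences Δx: -7.1, -9.8, 4.1, 4.7, 2.9, -2.4, 6.4, -0.5, 2.3
Mean of differences = 0.0667
Numerator Σ(Δx_t−Δx̄)(Δx_{t+1}−Δx̄) = 35.2656
Denominator Σ(Δx_t−Δx̄)² = 245.9800
r_1(Δx) = 35.2656 / 245.9800 = 0.143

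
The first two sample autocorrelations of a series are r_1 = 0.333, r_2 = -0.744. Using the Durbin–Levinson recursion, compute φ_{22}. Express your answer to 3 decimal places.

-0.962

φ_{22} = (r_2 − r_1²) / (1 − r_1²)
r_1² = (0.333)² = 0.110889
Numerator = -0.744 − 0.1109 = -0.8549; denominator = 1 − 0.1109 = 0.8891
φ_{22} = -0.8549 / 0.8891 = -0.962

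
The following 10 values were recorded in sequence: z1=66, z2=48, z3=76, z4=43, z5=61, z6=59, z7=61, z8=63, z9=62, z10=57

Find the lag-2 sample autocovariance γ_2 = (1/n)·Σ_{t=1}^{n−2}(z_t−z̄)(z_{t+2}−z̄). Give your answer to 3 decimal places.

32.488

Mean z̄ = (66 + 48 + 76 + 43 + 61 + 59 + 61 + 63 + 62 + 57)/10 = 59.6000
Σ_{t=1}^{8}(z_t−z̄)(z_{t+2}−z̄) = 324.8800
γ_2 = 324.8800 / 10 = 32.488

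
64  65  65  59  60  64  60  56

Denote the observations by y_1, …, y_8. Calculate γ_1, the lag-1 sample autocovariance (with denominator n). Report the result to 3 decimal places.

2.029

Mean ȳ = (64 + 65 + 65 + 59 + 60 + 64 + 60 + 56)/8 = 61.6250
Deviations: 2.3750, 3.3750, 3.3750, -2.6250, -1.6250, 2.3750, -1.6250, -5.6250
Σ_{t=1}^{7}(y_t−ȳ)(y_{t+1}−ȳ) = 16.2344
γ_1 = 16.2344 / 8 = 2.029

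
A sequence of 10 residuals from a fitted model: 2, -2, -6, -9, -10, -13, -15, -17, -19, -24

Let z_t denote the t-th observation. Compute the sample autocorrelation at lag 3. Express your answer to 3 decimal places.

0.137

Mean z̄ = (2 − 2 − 6 − 9 − 10 − 13 − 15 − 17 − 19 − 24)/10 = -11.3000
Numerator Σ_{t=1}^{7}(z_t−z̄)(z_{t+3}−z̄) = 77.8300
Denominator Σ(z_t−z̄)² = 568.1000
r_3 = 77.8300 / 568.1000 = 0.137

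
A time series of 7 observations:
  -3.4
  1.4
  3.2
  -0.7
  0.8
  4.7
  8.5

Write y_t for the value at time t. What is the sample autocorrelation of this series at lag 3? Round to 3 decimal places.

Mean ȳ = (-3.4 + 1.4 + 3.2 − 0.7 + 0.8 + 4.7 + 8.5)/7 = 2.0714
Deviations from mean: -5.4714, -0.6714, 1.1286, -2.7714, -1.2714, 2.6286, 6.4286
Σ(y_t−ȳ)(y_{t+3}−ȳ) = (15.1637) + (0.8537) + (2.9665) + (-17.8163) = 1.1676
Denominator Σ(y_t−ȳ)² = 89.1943
r_3 = 1.1676 / 89.1943 = 0.013

0.013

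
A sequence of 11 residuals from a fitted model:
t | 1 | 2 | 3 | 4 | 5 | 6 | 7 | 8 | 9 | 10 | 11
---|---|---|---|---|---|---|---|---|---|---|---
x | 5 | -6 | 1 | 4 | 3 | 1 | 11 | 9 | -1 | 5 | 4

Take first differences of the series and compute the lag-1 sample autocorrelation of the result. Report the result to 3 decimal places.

First differences Δx: -11, 7, 3, -1, -2, 10, -2, -10, 6, -1
Mean of differences = -0.1000
Numerator Σ(Δx_t−Δx̄)(Δx_{t+1}−Δx̄) = -141.9100
Denominator Σ(Δx_t−Δx̄)² = 424.9000
r_1(Δx) = -141.9100 / 424.9000 = -0.334

-0.334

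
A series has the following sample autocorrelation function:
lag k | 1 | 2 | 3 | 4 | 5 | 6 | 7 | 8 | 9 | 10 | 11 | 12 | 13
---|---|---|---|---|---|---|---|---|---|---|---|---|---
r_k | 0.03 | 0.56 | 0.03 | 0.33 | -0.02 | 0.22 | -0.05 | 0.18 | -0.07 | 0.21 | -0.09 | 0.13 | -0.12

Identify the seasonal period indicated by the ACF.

2

The largest autocorrelation is r_2 = 0.56, with weaker echoes at lags 4 (0.33), 6 (0.22), 8 (0.18) and 10 (0.21); the remaining lags stay at or below 0.13.
The dominant spike at lag 2 indicates a seasonal period of 2.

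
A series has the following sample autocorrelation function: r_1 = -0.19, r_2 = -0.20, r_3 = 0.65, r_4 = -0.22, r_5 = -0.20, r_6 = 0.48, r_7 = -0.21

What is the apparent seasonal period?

The largest autocorrelation is r_3 = 0.65, with a weaker echo at lag 6 (0.48); the remaining lags stay at or below -0.19.
The dominant spike at lag 3 indicates a seasonal period of 3.

3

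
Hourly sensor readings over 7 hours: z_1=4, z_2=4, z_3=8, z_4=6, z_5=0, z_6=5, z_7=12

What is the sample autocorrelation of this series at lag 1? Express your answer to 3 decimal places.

-0.038

Mean z̄ = (4 + 4 + 8 + 6 + 0 + 5 + 12)/7 = 5.5714
Σ(z_t−z̄)(z_{t+1}−z̄) = (2.4694) + (-3.8163) + (1.0408) + (-2.3878) + (3.1837) + (-3.6735) = -3.1837
Denominator Σ(z_t−z̄)² = 83.7143
r_1 = -3.1837 / 83.7143 = -0.038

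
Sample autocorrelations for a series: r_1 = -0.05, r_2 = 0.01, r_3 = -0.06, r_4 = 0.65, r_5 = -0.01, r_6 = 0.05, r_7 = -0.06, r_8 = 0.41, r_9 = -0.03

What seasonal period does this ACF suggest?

4

The largest autocorrelation is r_4 = 0.65, with a weaker echo at lag 8 (0.41); the remaining lags stay at or below 0.05.
The dominant spike at lag 4 indicates a seasonal period of 4.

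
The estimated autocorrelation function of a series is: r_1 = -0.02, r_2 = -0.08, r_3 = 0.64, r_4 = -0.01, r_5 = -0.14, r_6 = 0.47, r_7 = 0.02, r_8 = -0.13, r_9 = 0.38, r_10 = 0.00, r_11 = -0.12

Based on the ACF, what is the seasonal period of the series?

The largest autocorrelation is r_3 = 0.64, with weaker echoes at lags 6 (0.47) and 9 (0.38); the remaining lags stay at or below 0.02.
The dominant spike at lag 3 indicates a seasonal period of 3.

3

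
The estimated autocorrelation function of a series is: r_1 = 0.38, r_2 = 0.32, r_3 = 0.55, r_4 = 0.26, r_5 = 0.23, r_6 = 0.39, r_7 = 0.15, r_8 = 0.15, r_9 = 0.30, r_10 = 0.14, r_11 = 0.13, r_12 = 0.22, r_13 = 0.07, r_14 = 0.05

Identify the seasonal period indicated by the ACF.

The largest autocorrelation is r_3 = 0.55, with a weaker echo at lag 6 (0.39); the remaining lags stay at or below 0.38. The elevated value at lag 1 (0.38), dropping to 0.32 at lag 2, reflects decaying short-term dependence rather than seasonality.
The dominant spike at lag 3 indicates a seasonal period of 3.

3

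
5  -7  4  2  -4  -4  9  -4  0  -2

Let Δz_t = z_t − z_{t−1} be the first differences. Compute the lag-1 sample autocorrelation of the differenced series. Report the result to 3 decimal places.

First differences Δz: -12, 11, -2, -6, 0, 13, -13, 4, -2
Mean of differences = -0.7778
Numerator Σ(Δz_t−Δz̄)(Δz_{t+1}−Δz̄) = -366.1605
Denominator Σ(Δz_t−Δz̄)² = 657.5556
r_1(Δz) = -366.1605 / 657.5556 = -0.557

-0.557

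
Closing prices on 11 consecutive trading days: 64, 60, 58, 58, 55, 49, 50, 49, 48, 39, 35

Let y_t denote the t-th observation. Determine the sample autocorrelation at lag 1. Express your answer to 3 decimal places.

0.620

Mean ȳ = (64 + 60 + 58 + 58 + 55 + 49 + 50 + 49 + 48 + 39 + 35)/11 = 51.3636
Numerator Σ_{t=1}^{10}(y_t−ȳ)(y_{t+1}−ȳ) = 484.3223
Denominator Σ(y_t−ȳ)² = 780.5455
r_1 = 484.3223 / 780.5455 = 0.620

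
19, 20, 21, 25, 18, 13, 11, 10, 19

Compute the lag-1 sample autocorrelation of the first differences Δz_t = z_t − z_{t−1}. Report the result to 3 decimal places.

First differences Δz: 1, 1, 4, -7, -5, -2, -1, 9
Mean of differences = 0.0000
Numerator Σ(Δz_t−Δz̄)(Δz_{t+1}−Δz̄) = 15.0000
Denominator Σ(Δz_t−Δz̄)² = 178.0000
r_1(Δz) = 15.0000 / 178.0000 = 0.084

0.084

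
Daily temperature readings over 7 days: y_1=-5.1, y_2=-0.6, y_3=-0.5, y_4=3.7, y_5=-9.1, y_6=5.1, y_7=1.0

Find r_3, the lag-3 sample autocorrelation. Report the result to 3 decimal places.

-0.077

Mean ȳ = (-5.1 − 0.6 − 0.5 + 3.7 − 9.1 + 5.1 + 1.0)/7 = -0.7857
Numerator Σ_{t=1}^{4}(y_t−ȳ)(y_{t+3}−ȳ) = -11.2049
Denominator Σ(y_t−ȳ)² = 145.8086
r_3 = -11.2049 / 145.8086 = -0.077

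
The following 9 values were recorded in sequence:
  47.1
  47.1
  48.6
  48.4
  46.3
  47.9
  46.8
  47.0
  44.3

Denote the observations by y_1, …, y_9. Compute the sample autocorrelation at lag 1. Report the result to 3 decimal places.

Mean ȳ = (47.1 + 47.1 + 48.6 + 48.4 + 46.3 + 47.9 + 46.8 + 47.0 + 44.3)/9 = 47.0556
Numerator Σ_{t=1}^{8}(y_t−ȳ)(y_{t+1}−ȳ) = 0.4447
Denominator Σ(y_t−ȳ)² = 13.1422
r_1 = 0.4447 / 13.1422 = 0.034

0.034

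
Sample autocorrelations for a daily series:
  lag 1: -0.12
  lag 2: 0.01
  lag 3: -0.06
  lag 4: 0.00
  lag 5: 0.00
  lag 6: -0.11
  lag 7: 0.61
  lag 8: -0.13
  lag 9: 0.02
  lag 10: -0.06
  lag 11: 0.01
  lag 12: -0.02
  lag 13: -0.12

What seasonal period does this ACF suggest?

The largest autocorrelation is r_7 = 0.61; the remaining lags stay at or below 0.02.
The dominant spike at lag 7 indicates a seasonal period of 7.

7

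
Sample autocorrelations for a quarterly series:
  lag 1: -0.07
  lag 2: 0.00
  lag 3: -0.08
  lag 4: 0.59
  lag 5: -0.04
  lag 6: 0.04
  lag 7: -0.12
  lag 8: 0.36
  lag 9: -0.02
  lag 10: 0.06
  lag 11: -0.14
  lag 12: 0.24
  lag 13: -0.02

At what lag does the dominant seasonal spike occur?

4

The largest autocorrelation is r_4 = 0.59, with weaker echoes at lags 8 (0.36) and 12 (0.24); the remaining lags stay at or below 0.06.
The dominant spike at lag 4 indicates a seasonal period of 4.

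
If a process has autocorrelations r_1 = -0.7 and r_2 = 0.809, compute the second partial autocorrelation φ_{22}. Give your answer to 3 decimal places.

0.625

φ_{22} = (r_2 − r_1²) / (1 − r_1²)
r_1² = (-0.7)² = 0.49
Numerator = 0.809 − 0.4900 = 0.3190; denominator = 1 − 0.4900 = 0.5100
φ_{22} = 0.3190 / 0.5100 = 0.625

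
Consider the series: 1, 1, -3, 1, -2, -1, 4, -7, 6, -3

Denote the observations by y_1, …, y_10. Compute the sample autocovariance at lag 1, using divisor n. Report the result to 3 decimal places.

Mean ȳ = (1 + 1 − 3 + 1 − 2 − 1 + 4 − 7 + 6 − 3)/10 = -0.3000
Σ_{t=1}^{9}(y_t−ȳ)(y_{t+1}−ȳ) = -97.3900
γ_1 = -97.3900 / 10 = -9.739

-9.739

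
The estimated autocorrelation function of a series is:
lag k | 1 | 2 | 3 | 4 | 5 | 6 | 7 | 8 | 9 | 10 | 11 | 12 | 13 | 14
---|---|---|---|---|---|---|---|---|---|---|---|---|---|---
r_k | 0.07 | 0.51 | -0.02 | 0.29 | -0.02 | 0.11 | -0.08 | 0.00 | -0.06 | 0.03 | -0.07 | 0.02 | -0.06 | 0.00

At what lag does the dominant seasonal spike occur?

The largest autocorrelation is r_2 = 0.51, with a weaker echo at lag 4 (0.29); the remaining lags stay at or below 0.11.
The dominant spike at lag 2 indicates a seasonal period of 2.

2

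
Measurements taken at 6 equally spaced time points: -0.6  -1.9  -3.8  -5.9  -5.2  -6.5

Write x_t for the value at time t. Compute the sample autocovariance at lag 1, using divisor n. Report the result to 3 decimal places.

Mean x̄ = (-0.6 − 1.9 − 3.8 − 5.9 − 5.2 − 6.5)/6 = -3.9833
Deviations: 3.3833, 2.0833, 0.1833, -1.9167, -1.2167, -2.5167
Σ_{t=1}^{5}(x_t−x̄)(x_{t+1}−x̄) = 12.4731
γ_1 = 12.4731 / 6 = 2.079

2.079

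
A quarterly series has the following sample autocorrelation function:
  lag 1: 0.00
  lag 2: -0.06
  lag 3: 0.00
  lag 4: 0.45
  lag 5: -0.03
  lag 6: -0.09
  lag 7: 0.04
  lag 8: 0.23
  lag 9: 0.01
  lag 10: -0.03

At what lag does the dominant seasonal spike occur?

The largest autocorrelation is r_4 = 0.45, with a weaker echo at lag 8 (0.23); the remaining lags stay at or below 0.04.
The dominant spike at lag 4 indicates a seasonal period of 4.

4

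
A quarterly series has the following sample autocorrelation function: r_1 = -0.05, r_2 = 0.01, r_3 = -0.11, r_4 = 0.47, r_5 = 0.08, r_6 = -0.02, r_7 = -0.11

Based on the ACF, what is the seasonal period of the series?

4

The largest autocorrelation is r_4 = 0.47; the remaining lags stay at or below 0.08.
The dominant spike at lag 4 indicates a seasonal period of 4.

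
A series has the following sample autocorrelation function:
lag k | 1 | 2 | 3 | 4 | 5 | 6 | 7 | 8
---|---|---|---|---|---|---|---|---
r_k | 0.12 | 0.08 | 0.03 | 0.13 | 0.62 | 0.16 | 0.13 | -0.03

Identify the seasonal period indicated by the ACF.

The largest autocorrelation is r_5 = 0.62; the remaining lags stay at or below 0.16.
The dominant spike at lag 5 indicates a seasonal period of 5.

5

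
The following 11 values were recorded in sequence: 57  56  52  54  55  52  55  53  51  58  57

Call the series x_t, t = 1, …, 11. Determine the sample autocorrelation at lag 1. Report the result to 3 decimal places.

-0.005

Mean x̄ = (57 + 56 + 52 + 54 + 55 + 52 + 55 + 53 + 51 + 58 + 57)/11 = 54.5455
Numerator Σ_{t=1}^{10}(x_t−x̄)(x_{t+1}−x̄) = -0.2975
Denominator Σ(x_t−x̄)² = 54.7273
r_1 = -0.2975 / 54.7273 = -0.005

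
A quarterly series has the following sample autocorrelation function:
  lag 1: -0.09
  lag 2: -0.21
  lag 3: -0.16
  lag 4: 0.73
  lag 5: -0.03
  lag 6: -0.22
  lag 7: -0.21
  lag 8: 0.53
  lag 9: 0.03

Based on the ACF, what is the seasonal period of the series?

The largest autocorrelation is r_4 = 0.73, with a weaker echo at lag 8 (0.53); the remaining lags stay at or below 0.03.
The dominant spike at lag 4 indicates a seasonal period of 4.

4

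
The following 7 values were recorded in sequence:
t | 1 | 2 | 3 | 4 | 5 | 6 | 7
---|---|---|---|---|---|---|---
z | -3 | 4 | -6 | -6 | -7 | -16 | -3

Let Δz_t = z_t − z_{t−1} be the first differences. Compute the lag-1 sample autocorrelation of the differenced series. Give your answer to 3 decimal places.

First differences Δz: 7, -10, 0, -1, -9, 13
Mean of differences = 0.0000
Numerator Σ(Δz_t−Δz̄)(Δz_{t+1}−Δz̄) = -178.0000
Denominator Σ(Δz_t−Δz̄)² = 400.0000
r_1(Δz) = -178.0000 / 400.0000 = -0.445

-0.445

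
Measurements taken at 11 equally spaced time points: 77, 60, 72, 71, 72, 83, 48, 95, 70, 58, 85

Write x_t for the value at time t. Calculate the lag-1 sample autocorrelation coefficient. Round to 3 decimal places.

Mean x̄ = (77 + 60 + 72 + 71 + 72 + 83 + 48 + 95 + 70 + 58 + 85)/11 = 71.9091
Numerator Σ_{t=1}^{10}(x_t−x̄)(x_{t+1}−x̄) = -1077.7355
Denominator Σ(x_t−x̄)² = 1764.9091
r_1 = -1077.7355 / 1764.9091 = -0.611

-0.611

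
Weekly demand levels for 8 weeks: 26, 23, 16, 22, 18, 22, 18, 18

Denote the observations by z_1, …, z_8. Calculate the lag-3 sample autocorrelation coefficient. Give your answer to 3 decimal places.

-0.030

Mean z̄ = (26 + 23 + 16 + 22 + 18 + 22 + 18 + 18)/8 = 20.3750
Σ(z_t−z̄)(z_{t+3}−z̄) = (9.1406) + (-6.2344) + (-7.1094) + (-3.8594) + (5.6406) = -2.4219
Denominator Σ(z_t−z̄)² = 79.8750
r_3 = -2.4219 / 79.8750 = -0.030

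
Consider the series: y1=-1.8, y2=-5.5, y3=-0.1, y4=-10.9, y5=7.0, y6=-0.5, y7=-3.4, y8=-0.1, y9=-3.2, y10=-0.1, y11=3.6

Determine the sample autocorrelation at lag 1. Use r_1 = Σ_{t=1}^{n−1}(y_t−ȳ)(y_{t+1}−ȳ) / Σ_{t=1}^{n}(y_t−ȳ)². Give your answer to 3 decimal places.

-0.420

Mean ȳ = (-1.8 − 5.5 − 0.1 − 10.9 + 7.0 − 0.5 − 3.4 − 0.1 − 3.2 − 0.1 + 3.6)/11 = -1.3636
Numerator Σ_{t=1}^{10}(y_t−ȳ)(y_{t+1}−ȳ) = -90.7086
Denominator Σ(y_t−ȳ)² = 215.8855
r_1 = -90.7086 / 215.8855 = -0.420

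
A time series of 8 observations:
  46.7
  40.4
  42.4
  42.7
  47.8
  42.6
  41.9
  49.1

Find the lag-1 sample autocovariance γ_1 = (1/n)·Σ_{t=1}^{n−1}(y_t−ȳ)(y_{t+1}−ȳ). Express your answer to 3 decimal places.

-2.339

Mean ȳ = (46.7 + 40.4 + 42.4 + 42.7 + 47.8 + 42.6 + 41.9 + 49.1)/8 = 44.2000
Deviations: 2.5000, -3.8000, -1.8000, -1.5000, 3.6000, -1.6000, -2.3000, 4.9000
Σ_{t=1}^{7}(y_t−ȳ)(y_{t+1}−ȳ) = -18.7100
γ_1 = -18.7100 / 8 = -2.339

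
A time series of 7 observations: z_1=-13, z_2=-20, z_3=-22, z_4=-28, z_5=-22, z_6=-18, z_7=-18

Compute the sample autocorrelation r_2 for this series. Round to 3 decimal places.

-0.246

Mean z̄ = (-13 − 20 − 22 − 28 − 22 − 18 − 18)/7 = -20.1429
Deviations from mean: 7.1429, 0.1429, -1.8571, -7.8571, -1.8571, 2.1429, 2.1429
Σ(z_t−z̄)(z_{t+2}−z̄) = (-13.2653) + (-1.1224) + (3.4490) + (-16.8367) + (-3.9796) = -31.7551
Denominator Σ(z_t−z̄)² = 128.8571
r_2 = -31.7551 / 128.8571 = -0.246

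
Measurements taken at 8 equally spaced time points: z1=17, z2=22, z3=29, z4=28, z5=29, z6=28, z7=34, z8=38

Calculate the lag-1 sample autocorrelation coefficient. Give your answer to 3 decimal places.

Mean z̄ = (17 + 22 + 29 + 28 + 29 + 28 + 34 + 38)/8 = 28.1250
Deviations from mean: -11.1250, -6.1250, 0.8750, -0.1250, 0.8750, -0.1250, 5.8750, 9.8750
Σ(z_t−z̄)(z_{t+1}−z̄) = (68.1406) + (-5.3594) + (-0.1094) + (-0.1094) + (-0.1094) + (-0.7344) + (58.0156) = 119.7344
Denominator Σ(z_t−z̄)² = 294.8750
r_1 = 119.7344 / 294.8750 = 0.406

0.406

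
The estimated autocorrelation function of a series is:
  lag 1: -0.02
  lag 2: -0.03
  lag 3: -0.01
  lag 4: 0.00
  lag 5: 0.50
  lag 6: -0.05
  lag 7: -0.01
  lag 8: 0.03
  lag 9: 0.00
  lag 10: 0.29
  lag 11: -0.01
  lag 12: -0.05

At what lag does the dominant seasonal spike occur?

5

The largest autocorrelation is r_5 = 0.50, with a weaker echo at lag 10 (0.29); the remaining lags stay at or below 0.03.
The dominant spike at lag 5 indicates a seasonal period of 5.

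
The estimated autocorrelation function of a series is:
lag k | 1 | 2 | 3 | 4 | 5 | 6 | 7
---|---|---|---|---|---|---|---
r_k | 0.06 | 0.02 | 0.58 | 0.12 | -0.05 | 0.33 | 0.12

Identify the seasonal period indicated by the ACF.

3

The largest autocorrelation is r_3 = 0.58, with a weaker echo at lag 6 (0.33); the remaining lags stay at or below 0.12.
The dominant spike at lag 3 indicates a seasonal period of 3.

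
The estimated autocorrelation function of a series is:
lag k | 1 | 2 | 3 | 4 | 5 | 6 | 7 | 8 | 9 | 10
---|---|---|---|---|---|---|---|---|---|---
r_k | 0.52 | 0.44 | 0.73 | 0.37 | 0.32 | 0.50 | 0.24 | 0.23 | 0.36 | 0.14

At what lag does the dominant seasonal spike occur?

The largest autocorrelation is r_3 = 0.73; the remaining lags stay at or below 0.52. The elevated value at lag 1 (0.52), dropping to 0.44 at lag 2, reflects decaying short-term dependence rather than seasonality.
The dominant spike at lag 3 indicates a seasonal period of 3.

3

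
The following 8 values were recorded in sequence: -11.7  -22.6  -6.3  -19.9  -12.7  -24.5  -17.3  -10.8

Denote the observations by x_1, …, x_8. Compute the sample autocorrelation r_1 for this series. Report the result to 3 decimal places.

-0.584

Mean x̄ = (-11.7 − 22.6 − 6.3 − 19.9 − 12.7 − 24.5 − 17.3 − 10.8)/8 = -15.7250
Deviations from mean: 4.0250, -6.8750, 9.4250, -4.1750, 3.0250, -8.7750, -1.5750, 4.9250
Σ(x_t−x̄)(x_{t+1}−x̄) = (-27.6719) + (-64.7969) + (-39.3494) + (-12.6294) + (-26.5444) + (13.8206) + (-7.7569) = -164.9281
Denominator Σ(x_t−x̄)² = 282.6150
r_1 = -164.9281 / 282.6150 = -0.584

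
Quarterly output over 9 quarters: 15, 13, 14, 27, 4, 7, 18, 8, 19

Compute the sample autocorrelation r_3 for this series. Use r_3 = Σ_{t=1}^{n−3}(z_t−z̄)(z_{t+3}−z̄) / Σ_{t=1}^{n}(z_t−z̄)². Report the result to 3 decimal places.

0.251

Mean z̄ = (15 + 13 + 14 + 27 + 4 + 7 + 18 + 8 + 19)/9 = 13.8889
Σ(z_t−z̄)(z_{t+3}−z̄) = (14.5679) + (8.7901) + (-0.7654) + (53.9012) + (58.2346) + (-35.2099) = 99.5185
Denominator Σ(z_t−z̄)² = 396.8889
r_3 = 99.5185 / 396.8889 = 0.251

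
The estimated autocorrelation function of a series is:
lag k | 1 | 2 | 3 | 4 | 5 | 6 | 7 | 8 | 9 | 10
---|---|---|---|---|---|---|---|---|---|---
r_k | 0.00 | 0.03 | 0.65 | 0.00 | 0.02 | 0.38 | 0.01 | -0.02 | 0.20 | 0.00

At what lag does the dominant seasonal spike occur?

3

The largest autocorrelation is r_3 = 0.65, with weaker echoes at lags 6 (0.38) and 9 (0.20); the remaining lags stay at or below 0.03.
The dominant spike at lag 3 indicates a seasonal period of 3.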